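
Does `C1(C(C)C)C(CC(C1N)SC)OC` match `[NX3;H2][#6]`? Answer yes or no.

Yes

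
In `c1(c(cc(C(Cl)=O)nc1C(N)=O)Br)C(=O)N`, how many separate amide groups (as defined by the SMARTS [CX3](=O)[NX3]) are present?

[CX3](=O)[NX3] is the SMARTS for an amide: a carbonyl carbon bonded to a trivalent nitrogen.
The molecule carries 2 separate instances of a primary amide (-C(=O)NH2) meeting every constraint; each maps to a distinct set of atoms, giving 2 matches.

2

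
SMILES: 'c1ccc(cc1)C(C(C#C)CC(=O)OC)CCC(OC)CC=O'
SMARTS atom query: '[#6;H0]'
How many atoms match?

3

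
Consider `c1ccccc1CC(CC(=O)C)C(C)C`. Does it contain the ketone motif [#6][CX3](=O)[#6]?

Yes

The pattern [#6][CX3](=O)[#6] describes a carbonyl carbon (no H) flanked by two carbons — a ketone.
The molecule carries an acetyl/ketone group (-C(=O)CH3), whose atoms satisfy every constraint of the query, so the pattern matches.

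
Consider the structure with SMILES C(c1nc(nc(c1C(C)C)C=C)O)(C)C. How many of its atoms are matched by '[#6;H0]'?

The query [#6;H0] means: any carbon with no attached hydrogen.
Check the 15 heavy atoms by environment: 2× n (aromatic, H0) → no; 4× c (aromatic, H0) → match; 3× C (H1) → no; 4× C (H3) → no; 1× O (H1) → no; 1× C (H2) → no.
That gives 4 matching atoms.

4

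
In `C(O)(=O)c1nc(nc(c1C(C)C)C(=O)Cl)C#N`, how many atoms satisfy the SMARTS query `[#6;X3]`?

The query [#6;X3] means: any carbon (aromatic or not) with three total connections.
Check the 17 heavy atoms by environment: 2× n (aromatic, X2) → no; 4× c (aromatic, X3) → match; 2× C (X3) → match; 2× O (X1) → no; 1× Cl (X1) → no; 1× O (X2) → no; 1× C (X2) → no; 1× N (X1) → no; 3× C (X4) → no.
Summing the matching environments: 4 + 2 = 6 matching atoms.

6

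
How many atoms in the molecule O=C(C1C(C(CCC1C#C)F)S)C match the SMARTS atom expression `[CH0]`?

2

Check the 13 heavy atoms by environment: 5× C (H1) → no; 2× C (H2) → no; 1× S (H1) → no; 2× C (H0) → match; 1× O (H0) → no; 1× C (H3) → no; 1× F (H0) → no.
That gives 2 matching atoms.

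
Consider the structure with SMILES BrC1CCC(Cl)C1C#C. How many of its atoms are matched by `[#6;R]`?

5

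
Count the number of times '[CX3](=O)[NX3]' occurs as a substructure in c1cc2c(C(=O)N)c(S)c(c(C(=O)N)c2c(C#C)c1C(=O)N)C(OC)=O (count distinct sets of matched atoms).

3

[CX3](=O)[NX3] is the SMARTS for an amide: a carbonyl carbon bonded to a trivalent nitrogen.
The molecule carries 3 separate instances of a primary amide (-C(=O)NH2) meeting every constraint; each maps to a distinct set of atoms, giving 3 matches.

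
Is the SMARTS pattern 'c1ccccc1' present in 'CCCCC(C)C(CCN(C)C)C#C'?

No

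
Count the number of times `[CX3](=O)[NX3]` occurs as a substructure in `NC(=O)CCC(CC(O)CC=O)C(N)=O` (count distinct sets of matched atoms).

[CX3](=O)[NX3] is the SMARTS for an amide: a carbonyl carbon bonded to a trivalent nitrogen.
The molecule carries 2 separate instances of a primary amide (-C(=O)NH2) meeting every constraint; each maps to a distinct set of atoms, giving 2 matches.

2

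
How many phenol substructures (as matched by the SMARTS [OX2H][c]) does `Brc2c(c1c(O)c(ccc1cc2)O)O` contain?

3

[OX2H][c] is the SMARTS for a phenol: a hydroxyl oxygen attached to an aromatic carbon.
The molecule carries 3 separate instances of a hydroxyl group (-OH) meeting every constraint; each maps to a distinct set of atoms, giving 3 matches.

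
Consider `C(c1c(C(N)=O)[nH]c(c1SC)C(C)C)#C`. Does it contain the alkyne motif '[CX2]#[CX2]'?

Yes

The pattern [CX2]#[CX2] describes a carbon-carbon triple bond — an alkyne.
The molecule carries an ethynyl group (-C#CH), whose atoms satisfy every constraint of the query, so the pattern matches.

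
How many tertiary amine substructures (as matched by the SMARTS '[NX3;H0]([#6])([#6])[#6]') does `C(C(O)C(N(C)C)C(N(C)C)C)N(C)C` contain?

3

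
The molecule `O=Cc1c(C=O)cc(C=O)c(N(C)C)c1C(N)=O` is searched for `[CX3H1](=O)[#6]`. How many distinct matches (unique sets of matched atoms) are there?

[CX3H1](=O)[#6] is the SMARTS for an aldehyde: an sp2 carbon with one H, double-bonded to O and single-bonded to carbon.
The molecule carries 3 separate instances of an aldehyde (-CHO) meeting every constraint; each maps to a distinct set of atoms, giving 3 matches.

3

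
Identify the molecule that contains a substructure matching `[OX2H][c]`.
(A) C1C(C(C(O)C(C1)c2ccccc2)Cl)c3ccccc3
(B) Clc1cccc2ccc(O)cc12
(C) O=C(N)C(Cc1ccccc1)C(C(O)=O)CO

[OX2H][c] describes a hydroxyl oxygen attached to an aromatic carbon (a phenol).
(A) has a hydroxyl group (-OH) but the -OH is on an aliphatic carbon, not an aromatic c.
(B) contains a hydroxyl group (-OH), which satisfies every atom and bond constraint.
(C) has a hydroxyl group (-OH) but the -OH is on an aliphatic carbon, not an aromatic c.
So the answer is (B).

B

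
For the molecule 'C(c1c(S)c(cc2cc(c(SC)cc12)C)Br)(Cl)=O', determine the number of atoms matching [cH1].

3

The query [cH1] means: aromatic carbon bearing exactly one hydrogen.
Check the 18 heavy atoms by environment: 7× c (aromatic, H0) → no; 3× c (aromatic, H1) → match; 1× S (H1) → no; 1× Br (H0) → no; 1× C (H0) → no; 1× O (H0) → no; 1× Cl (H0) → no; 1× S (H0) → no; 2× C (H3) → no.
That gives 3 matching atoms.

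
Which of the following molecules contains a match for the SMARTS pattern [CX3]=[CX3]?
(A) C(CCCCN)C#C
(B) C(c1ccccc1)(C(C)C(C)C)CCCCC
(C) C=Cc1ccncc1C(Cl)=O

C

[CX3]=[CX3] describes a non-aromatic C=C double bond between two sp2 carbons (an alkene).
(A) has an ethynyl group (-C#CH) but the C-C bond is a triple bond, not a double bond.
(B) has an ethyl group (-CH2CH3) but its C-C bond is a single bond between CX4 carbons, not CX3=CX3.
(C) contains a vinyl group (-CH=CH2), which satisfies every atom and bond constraint.
So the answer is (C).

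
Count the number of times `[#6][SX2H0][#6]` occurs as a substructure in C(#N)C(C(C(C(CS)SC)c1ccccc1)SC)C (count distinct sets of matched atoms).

2

[#6][SX2H0][#6] is the SMARTS for a thioether: an aliphatic sulfur bridging two carbons with no H on the sulfur.
The molecule carries 2 separate instances of a methylthio ether (-SCH3) meeting every constraint; each maps to a distinct set of atoms, giving 2 matches.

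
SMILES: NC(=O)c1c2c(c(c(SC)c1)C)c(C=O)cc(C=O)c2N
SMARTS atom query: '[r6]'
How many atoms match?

10

Check the 21 heavy atoms by environment: 10× c (aromatic, in 6-ring) → match; 5× C (acyclic) → no; 3× O (acyclic) → no; 2× N (acyclic) → no; 1× S (acyclic) → no.
That gives 10 matching atoms.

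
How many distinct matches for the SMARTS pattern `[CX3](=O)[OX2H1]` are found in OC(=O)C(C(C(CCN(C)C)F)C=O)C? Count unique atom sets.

[CX3](=O)[OX2H1] is the SMARTS for a carboxylic acid: an sp2 carbon double-bonded to O and single-bonded to an -OH oxygen.
Exactly one fragment in the molecule meets all constraints, giving 1 match.

1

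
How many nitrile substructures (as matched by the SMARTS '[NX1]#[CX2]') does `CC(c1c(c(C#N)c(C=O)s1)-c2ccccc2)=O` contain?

[NX1]#[CX2] is the SMARTS for a nitrile: a nitrogen triple-bonded to a two-connected carbon.
Exactly one fragment in the molecule meets all constraints, giving 1 match.

1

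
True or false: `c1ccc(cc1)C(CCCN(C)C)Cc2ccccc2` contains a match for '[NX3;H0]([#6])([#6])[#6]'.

True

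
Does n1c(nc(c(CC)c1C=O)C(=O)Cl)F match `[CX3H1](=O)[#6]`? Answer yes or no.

Yes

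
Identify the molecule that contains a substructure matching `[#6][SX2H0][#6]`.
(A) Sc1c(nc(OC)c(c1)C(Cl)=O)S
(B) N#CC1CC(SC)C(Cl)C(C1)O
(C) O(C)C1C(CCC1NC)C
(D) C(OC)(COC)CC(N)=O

B

[#6][SX2H0][#6] describes an aliphatic sulfur bridging two carbons with no H on the sulfur (a thioether).
(A) has a thiol (-SH) but the sulfur has H1, not H0 bridging two carbons.
(B) contains a methylthio ether (-SCH3), which satisfies every atom and bond constraint.
(C) has a methoxy ether (-OCH3) but the bridging atom is O, not S.
(D) has a methoxy ether (-OCH3) but the bridging atom is O, not S.
So the answer is (B).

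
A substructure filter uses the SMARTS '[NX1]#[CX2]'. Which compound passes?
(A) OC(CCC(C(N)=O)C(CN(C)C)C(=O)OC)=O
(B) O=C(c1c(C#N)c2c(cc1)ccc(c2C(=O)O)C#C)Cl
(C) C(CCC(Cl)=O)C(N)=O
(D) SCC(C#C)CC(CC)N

B

[NX1]#[CX2] describes a nitrogen triple-bonded to a two-connected carbon (a nitrile).
(A) has a primary amide (-C(=O)NH2) but the nitrogen is NX3, not NX1.
(B) contains a nitrile (-C#N), which satisfies every atom and bond constraint.
(C) has a primary amide (-C(=O)NH2) but the nitrogen is NX3, not NX1.
(D) has a primary amino group (-NH2) but the nitrogen is NX3 (three connections), not NX1 triple-bonded.
So the answer is (B).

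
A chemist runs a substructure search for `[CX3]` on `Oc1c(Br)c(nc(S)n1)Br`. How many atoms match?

0

The query [CX3] means: C with X3: aliphatic carbon with exactly 3 total connections.
Check the 10 heavy atoms by environment: 2× n (aromatic, X2) → no; 4× c (aromatic, X3) → no; 2× Br (X1) → no; 1× S (X2) → no; 1× O (X2) → no.
No environment satisfies the query, so 0 matching atoms.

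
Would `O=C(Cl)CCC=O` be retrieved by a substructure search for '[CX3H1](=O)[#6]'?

Yes

The pattern [CX3H1](=O)[#6] describes an sp2 carbon with one H, double-bonded to O and single-bonded to carbon — an aldehyde.
The molecule carries an aldehyde (-CHO), whose atoms satisfy every constraint of the query, so the pattern matches.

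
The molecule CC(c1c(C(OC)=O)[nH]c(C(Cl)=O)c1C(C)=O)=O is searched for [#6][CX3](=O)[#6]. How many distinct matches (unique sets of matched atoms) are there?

2

[#6][CX3](=O)[#6] is the SMARTS for a ketone: a carbonyl carbon (no H) flanked by two carbons.
The molecule carries 2 separate instances of an acetyl/ketone group (-C(=O)CH3) meeting every constraint; each maps to a distinct set of atoms, giving 2 matches.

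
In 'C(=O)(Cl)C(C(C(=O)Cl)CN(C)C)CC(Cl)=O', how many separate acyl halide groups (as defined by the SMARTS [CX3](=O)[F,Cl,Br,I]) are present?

3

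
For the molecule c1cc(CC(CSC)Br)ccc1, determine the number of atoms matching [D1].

Check the 12 heavy atoms by environment: 2× C (D2) → no; 1× C (D3) → no; 1× S (D2) → no; 1× C (D1) → match; 1× c (aromatic, D3) → no; 5× c (aromatic, D2) → no; 1× Br (D1) → match.
Summing the matching environments: 1 + 1 = 2 matching atoms.

2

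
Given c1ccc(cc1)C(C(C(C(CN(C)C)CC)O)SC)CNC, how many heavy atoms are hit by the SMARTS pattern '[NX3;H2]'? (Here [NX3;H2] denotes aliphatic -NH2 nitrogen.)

0

The query [NX3;H2] means: aliphatic N with 3 total connections, two of them H — an -NH2 nitrogen (amine or amide).
Check the 22 heavy atoms by environment: 3× C (H2, X4) → no; 4× C (H1, X4) → no; 1× S (H0, X2) → no; 5× C (H3, X4) → no; 1× N (H0, X3) → no; 1× N (H1, X3) → no; 1× O (H1, X2) → no; 1× c (aromatic, H0, X3) → no; 5× c (aromatic, H1, X3) → no.
No environment satisfies the query, so 0 matching atoms.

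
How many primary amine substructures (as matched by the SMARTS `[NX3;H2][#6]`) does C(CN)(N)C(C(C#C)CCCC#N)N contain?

3

[NX3;H2][#6] is the SMARTS for a primary amine: a trivalent nitrogen with two H attached to carbon.
The molecule carries 3 separate instances of a primary amino group (-NH2) meeting every constraint; each maps to a distinct set of atoms, giving 3 matches.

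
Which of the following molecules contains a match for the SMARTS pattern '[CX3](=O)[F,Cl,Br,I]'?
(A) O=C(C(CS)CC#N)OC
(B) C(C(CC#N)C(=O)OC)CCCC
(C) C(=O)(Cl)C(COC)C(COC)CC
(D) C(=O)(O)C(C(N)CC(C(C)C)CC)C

C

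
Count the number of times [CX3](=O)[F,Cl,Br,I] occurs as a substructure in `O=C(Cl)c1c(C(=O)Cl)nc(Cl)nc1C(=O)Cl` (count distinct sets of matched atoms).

3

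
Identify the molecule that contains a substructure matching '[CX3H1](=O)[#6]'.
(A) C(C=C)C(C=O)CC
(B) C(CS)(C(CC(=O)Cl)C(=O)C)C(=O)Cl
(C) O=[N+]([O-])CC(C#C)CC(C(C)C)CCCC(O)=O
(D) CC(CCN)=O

A

[CX3H1](=O)[#6] describes an sp2 carbon with one H, double-bonded to O and single-bonded to carbon (an aldehyde).
(A) contains an aldehyde (-CHO), which satisfies every atom and bond constraint.
(B) has an acetyl/ketone group (-C(=O)CH3) but the carbonyl carbon has H0 (two carbon neighbours), not H1.
(C) has a carboxylic acid group (-C(=O)OH) but the carbonyl carbon has H0 and is bonded to O, not H1.
(D) has an acetyl/ketone group (-C(=O)CH3) but the carbonyl carbon has H0 (two carbon neighbours), not H1.
So the answer is (A).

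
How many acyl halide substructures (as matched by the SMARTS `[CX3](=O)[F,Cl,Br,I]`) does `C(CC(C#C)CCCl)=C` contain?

0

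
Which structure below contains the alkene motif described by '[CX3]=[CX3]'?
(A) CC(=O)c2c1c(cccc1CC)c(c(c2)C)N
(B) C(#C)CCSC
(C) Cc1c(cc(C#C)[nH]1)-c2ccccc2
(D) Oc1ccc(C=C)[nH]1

D

[CX3]=[CX3] describes a non-aromatic C=C double bond between two sp2 carbons (an alkene).
(A) has an ethyl group (-CH2CH3) but its C-C bond is a single bond between CX4 carbons, not CX3=CX3.
(B) has an ethynyl group (-C#CH) but the C-C bond is a triple bond, not a double bond.
(C) has an ethynyl group (-C#CH) but the C-C bond is a triple bond, not a double bond.
(D) contains a vinyl group (-CH=CH2), which satisfies every atom and bond constraint.
So the answer is (D).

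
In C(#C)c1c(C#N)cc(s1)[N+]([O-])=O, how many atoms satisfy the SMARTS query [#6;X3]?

4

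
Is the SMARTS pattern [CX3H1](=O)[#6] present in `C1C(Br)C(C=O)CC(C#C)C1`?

Yes

The pattern [CX3H1](=O)[#6] describes an sp2 carbon with one H, double-bonded to O and single-bonded to carbon — an aldehyde.
The molecule carries an aldehyde (-CHO), whose atoms satisfy every constraint of the query, so the pattern matches.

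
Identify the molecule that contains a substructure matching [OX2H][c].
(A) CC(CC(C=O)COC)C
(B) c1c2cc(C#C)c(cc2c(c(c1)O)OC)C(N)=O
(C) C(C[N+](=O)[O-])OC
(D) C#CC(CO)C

B

[OX2H][c] describes a hydroxyl oxygen attached to an aromatic carbon (a phenol).
(A) has a methoxy ether (-OCH3) but the oxygen has H0, not H1.
(B) contains a hydroxyl group (-OH), which satisfies every atom and bond constraint.
(C) has a methoxy ether (-OCH3) but the oxygen has H0, not H1.
(D) has a hydroxyl group (-OH) but the -OH is on an aliphatic carbon, not an aromatic c.
So the answer is (B).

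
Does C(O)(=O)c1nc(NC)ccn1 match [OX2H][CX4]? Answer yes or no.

The pattern [OX2H][CX4] describes a hydroxyl oxygen bound to an sp3 (X4) carbon — an aliphatic alcohol.
The closest candidate here is a carboxylic acid group (-C(=O)OH), but the -OH is on a CX3 carbonyl carbon, not a CX4 carbon. No other fragment satisfies the full query, so there is no match.

No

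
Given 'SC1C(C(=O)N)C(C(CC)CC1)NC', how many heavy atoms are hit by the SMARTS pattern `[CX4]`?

The query [CX4] means: C with X4: aliphatic carbon with exactly 4 total connections (bonds + H).
Check the 14 heavy atoms by environment: 9× C (X4) → match; 1× C (X3) → no; 1× O (X1) → no; 2× N (X3) → no; 1× S (X2) → no.
That gives 9 matching atoms.

9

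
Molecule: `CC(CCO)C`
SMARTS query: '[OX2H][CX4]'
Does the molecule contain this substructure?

Yes

The pattern [OX2H][CX4] describes a hydroxyl oxygen bound to an sp3 (X4) carbon — an aliphatic alcohol.
The molecule carries a hydroxyl group (-OH), whose atoms satisfy every constraint of the query, so the pattern matches.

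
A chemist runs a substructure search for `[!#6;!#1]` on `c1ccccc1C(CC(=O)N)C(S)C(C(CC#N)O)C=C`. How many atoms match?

5

The query [!#6;!#1] means: not carbon and not hydrogen — any heteroatom.
Check the 21 heavy atoms by environment: 10× C → no; 6× c (aromatic) → no; 2× O → match; 2× N → match; 1× S → match.
Summing the matching environments: 2 + 2 + 1 = 5 matching atoms.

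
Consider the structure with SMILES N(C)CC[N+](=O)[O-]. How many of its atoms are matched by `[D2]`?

The query [D2] means: atom with exactly two heavy-atom neighbours.
Check the 7 heavy atoms by environment: 2× C (D2) → match; 1× N (charge +1, D3) → no; 1× O (charge -1, D1) → no; 1× O (D1) → no; 1× N (D2) → match; 1× C (D1) → no.
Summing the matching environments: 2 + 1 = 3 matching atoms.

3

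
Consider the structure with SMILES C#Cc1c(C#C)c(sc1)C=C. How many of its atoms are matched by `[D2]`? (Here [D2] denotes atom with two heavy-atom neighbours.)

5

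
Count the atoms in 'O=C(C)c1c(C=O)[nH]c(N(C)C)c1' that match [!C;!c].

The query [!C;!c] means: neither aliphatic nor aromatic carbon — same as [!#6].
Check the 13 heavy atoms by environment: 1× n (aromatic) → match; 4× c (aromatic) → no; 5× C → no; 2× O → match; 1× N → match.
Summing the matching environments: 1 + 2 + 1 = 4 matching atoms.

4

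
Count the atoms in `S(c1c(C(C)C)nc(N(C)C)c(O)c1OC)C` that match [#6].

The query [#6] means: #6 matches any atom with atomic number 6 (carbon, aromatic or aliphatic).
Check the 17 heavy atoms by environment: 1× n (aromatic) → no; 5× c (aromatic) → match; 2× O → no; 7× C → match; 1× N → no; 1× S → no.
Summing the matching environments: 5 + 7 = 12 matching atoms.

12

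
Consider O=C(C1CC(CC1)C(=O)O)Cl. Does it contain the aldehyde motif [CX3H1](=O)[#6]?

No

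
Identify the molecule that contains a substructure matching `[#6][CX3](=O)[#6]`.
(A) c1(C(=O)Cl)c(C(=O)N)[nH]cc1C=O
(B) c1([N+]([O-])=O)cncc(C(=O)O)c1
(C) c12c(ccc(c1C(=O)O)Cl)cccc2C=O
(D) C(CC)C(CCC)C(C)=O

[#6][CX3](=O)[#6] describes a carbonyl carbon (no H) flanked by two carbons (a ketone).
(A) has a primary amide (-C(=O)NH2) but one neighbour of the carbonyl carbon is N, not C.
(B) has a carboxylic acid group (-C(=O)OH) but one neighbour of the carbonyl carbon is O, not C.
(C) has a carboxylic acid group (-C(=O)OH) but one neighbour of the carbonyl carbon is O, not C.
(D) contains an acetyl/ketone group (-C(=O)CH3), which satisfies every atom and bond constraint.
So the answer is (D).

D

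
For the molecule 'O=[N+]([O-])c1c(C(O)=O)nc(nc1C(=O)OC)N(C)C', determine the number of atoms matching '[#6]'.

9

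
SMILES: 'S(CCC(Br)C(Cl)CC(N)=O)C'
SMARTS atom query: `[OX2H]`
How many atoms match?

Check the 12 heavy atoms by environment: 3× C (H2, X4) → no; 2× C (H1, X4) → no; 1× S (H0, X2) → no; 1× C (H3, X4) → no; 1× C (H0, X3) → no; 1× O (H0, X1) → no; 1× N (H2, X3) → no; 1× Cl (H0, X1) → no; 1× Br (H0, X1) → no.
No environment satisfies the query, so 0 matching atoms.

0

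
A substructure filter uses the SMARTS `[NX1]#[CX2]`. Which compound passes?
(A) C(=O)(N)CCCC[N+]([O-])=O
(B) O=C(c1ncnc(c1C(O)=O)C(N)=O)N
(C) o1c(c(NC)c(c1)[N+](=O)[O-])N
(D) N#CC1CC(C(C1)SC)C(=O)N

[NX1]#[CX2] describes a nitrogen triple-bonded to a two-connected carbon (a nitrile).
(A) has a primary amide (-C(=O)NH2) but the nitrogen is NX3, not NX1.
(B) has a primary amide (-C(=O)NH2) but the nitrogen is NX3, not NX1.
(C) has a nitro group (-[N+](=O)[O-]) but there is no C#N triple bond.
(D) contains a nitrile (-C#N), which satisfies every atom and bond constraint.
So the answer is (D).

D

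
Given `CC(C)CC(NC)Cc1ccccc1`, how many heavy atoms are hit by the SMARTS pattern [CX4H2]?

The query [CX4H2] means: sp3 carbon (X4) with exactly two hydrogens.
Check the 14 heavy atoms by environment: 2× C (H2, X4) → match; 2× C (H1, X4) → no; 3× C (H3, X4) → no; 1× N (H1, X3) → no; 1× c (aromatic, H0, X3) → no; 5× c (aromatic, H1, X3) → no.
That gives 2 matching atoms.

2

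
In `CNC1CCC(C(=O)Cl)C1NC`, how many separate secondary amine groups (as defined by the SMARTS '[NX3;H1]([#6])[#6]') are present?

[NX3;H1]([#6])[#6] is the SMARTS for a secondary amine: a trivalent nitrogen with one H, bonded to two carbons.
The molecule carries 2 separate instances of an N-methylamino group (-NHCH3) meeting every constraint; each maps to a distinct set of atoms, giving 2 matches.

2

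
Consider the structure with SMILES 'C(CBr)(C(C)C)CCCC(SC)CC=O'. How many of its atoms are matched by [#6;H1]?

4

The query [#6;H1] means: any carbon bearing exactly one hydrogen.
Check the 15 heavy atoms by environment: 5× C (H2) → no; 4× C (H1) → match; 1× S (H0) → no; 3× C (H3) → no; 1× Br (H0) → no; 1× O (H0) → no.
That gives 4 matching atoms.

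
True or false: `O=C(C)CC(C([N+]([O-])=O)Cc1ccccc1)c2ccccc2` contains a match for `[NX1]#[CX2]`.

False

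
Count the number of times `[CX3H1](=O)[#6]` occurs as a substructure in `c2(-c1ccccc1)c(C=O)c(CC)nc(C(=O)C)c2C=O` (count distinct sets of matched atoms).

2

[CX3H1](=O)[#6] is the SMARTS for an aldehyde: an sp2 carbon with one H, double-bonded to O and single-bonded to carbon.
The molecule carries 2 separate instances of an aldehyde (-CHO) meeting every constraint; each maps to a distinct set of atoms, giving 2 matches.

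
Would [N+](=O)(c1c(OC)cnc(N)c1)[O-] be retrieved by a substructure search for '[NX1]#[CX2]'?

The pattern [NX1]#[CX2] describes a nitrogen triple-bonded to a two-connected carbon — a nitrile.
The closest candidate here is a primary amino group (-NH2), but the nitrogen is NX3 (three connections), not NX1 triple-bonded. No other fragment satisfies the full query, so there is no match.

No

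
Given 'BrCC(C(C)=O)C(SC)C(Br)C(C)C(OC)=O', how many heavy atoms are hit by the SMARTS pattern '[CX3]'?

2

The query [CX3] means: C with X3: aliphatic carbon with exactly 3 total connections.
Check the 17 heavy atoms by environment: 9× C (X4) → no; 1× S (X2) → no; 2× Br (X1) → no; 2× C (X3) → match; 2× O (X1) → no; 1× O (X2) → no.
That gives 2 matching atoms.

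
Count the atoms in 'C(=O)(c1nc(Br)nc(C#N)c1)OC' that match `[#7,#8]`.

5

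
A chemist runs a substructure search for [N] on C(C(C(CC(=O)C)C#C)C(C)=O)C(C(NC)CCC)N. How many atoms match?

Check the 20 heavy atoms by environment: 16× C → no; 2× O → no; 2× N → match.
That gives 2 matching atoms.

2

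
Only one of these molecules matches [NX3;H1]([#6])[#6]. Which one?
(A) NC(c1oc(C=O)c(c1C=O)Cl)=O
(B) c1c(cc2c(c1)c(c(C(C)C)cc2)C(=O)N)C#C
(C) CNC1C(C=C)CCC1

C

[NX3;H1]([#6])[#6] describes a trivalent nitrogen with one H, bonded to two carbons (a secondary amine).
(A) has a primary amide (-C(=O)NH2) but the -C(=O)NH2 nitrogen has H2, not H1.
(B) has a primary amide (-C(=O)NH2) but the -C(=O)NH2 nitrogen has H2, not H1.
(C) contains an N-methylamino group (-NHCH3), which satisfies every atom and bond constraint.
So the answer is (C).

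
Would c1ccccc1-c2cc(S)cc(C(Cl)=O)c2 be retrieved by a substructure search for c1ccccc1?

Yes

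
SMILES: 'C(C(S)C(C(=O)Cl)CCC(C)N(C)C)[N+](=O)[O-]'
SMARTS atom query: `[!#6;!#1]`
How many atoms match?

The query [!#6;!#1] means: not carbon and not hydrogen — any heteroatom.
Check the 17 heavy atoms by environment: 10× C → no; 1× N (charge +1) → match; 1× O (charge -1) → match; 2× O → match; 1× N → match; 1× Cl → match; 1× S → match.
Summing the matching environments: 1 + 1 + 2 + 1 + 1 + 1 = 7 matching atoms.

7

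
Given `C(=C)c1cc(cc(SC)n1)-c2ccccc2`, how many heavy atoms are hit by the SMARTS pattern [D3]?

The query [D3] means: atom with exactly three heavy-atom neighbours.
Check the 16 heavy atoms by environment: 1× n (aromatic, D2) → no; 4× c (aromatic, D3) → match; 7× c (aromatic, D2) → no; 1× C (D2) → no; 2× C (D1) → no; 1× S (D2) → no.
That gives 4 matching atoms.

4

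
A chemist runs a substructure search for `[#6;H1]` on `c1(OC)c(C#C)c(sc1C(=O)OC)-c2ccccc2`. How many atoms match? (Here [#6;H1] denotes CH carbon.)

6

The query [#6;H1] means: any carbon bearing exactly one hydrogen.
Check the 19 heavy atoms by environment: 1× s (aromatic, H0) → no; 5× c (aromatic, H0) → no; 2× C (H0) → no; 1× C (H1) → match; 3× O (H0) → no; 2× C (H3) → no; 5× c (aromatic, H1) → match.
Summing the matching environments: 1 + 5 = 6 matching atoms.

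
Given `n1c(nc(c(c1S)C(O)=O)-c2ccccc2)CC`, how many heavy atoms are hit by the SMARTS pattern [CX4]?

2

Check the 18 heavy atoms by environment: 2× n (aromatic, X2) → no; 10× c (aromatic, X3) → no; 1× S (X2) → no; 2× C (X4) → match; 1× C (X3) → no; 1× O (X1) → no; 1× O (X2) → no.
That gives 2 matching atoms.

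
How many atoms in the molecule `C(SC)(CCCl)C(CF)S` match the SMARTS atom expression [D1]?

Check the 10 heavy atoms by environment: 3× C (D2) → no; 2× C (D3) → no; 1× F (D1) → match; 1× S (D1) → match; 1× Cl (D1) → match; 1× S (D2) → no; 1× C (D1) → match.
Summing the matching environments: 1 + 1 + 1 + 1 = 4 matching atoms.

4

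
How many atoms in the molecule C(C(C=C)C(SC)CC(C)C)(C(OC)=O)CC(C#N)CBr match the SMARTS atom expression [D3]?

6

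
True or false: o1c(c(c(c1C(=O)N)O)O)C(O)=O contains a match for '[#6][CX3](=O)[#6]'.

False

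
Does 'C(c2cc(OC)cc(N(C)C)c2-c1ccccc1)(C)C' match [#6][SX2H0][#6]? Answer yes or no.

No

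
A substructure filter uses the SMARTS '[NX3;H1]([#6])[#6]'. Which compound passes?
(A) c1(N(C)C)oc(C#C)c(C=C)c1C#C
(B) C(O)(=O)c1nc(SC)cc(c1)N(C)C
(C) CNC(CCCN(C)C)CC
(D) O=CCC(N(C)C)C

C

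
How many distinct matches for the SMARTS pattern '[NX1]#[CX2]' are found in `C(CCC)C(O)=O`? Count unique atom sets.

0

[NX1]#[CX2] is the SMARTS for a nitrile: a nitrogen triple-bonded to a two-connected carbon.
No fragment in the molecule satisfies every constraint, giving 0 matches.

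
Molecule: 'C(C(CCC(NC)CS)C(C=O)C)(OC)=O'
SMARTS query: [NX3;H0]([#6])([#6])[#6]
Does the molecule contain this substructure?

No

The pattern [NX3;H0]([#6])([#6])[#6] describes a trivalent nitrogen with no H, bonded to three carbons — a tertiary amine.
The closest candidate here is an N-methylamino group (-NHCH3), but the nitrogen still has one H (H1), not H0. No other fragment satisfies the full query, so there is no match.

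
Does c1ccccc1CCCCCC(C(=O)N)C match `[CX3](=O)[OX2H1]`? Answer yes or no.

The pattern [CX3](=O)[OX2H1] describes an sp2 carbon double-bonded to O and single-bonded to an -OH oxygen — a carboxylic acid.
The closest candidate here is a primary amide (-C(=O)NH2), but the carbonyl is bonded to N, not to an -OH oxygen. No other fragment satisfies the full query, so there is no match.

No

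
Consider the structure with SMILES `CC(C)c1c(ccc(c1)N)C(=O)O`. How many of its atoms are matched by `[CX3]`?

1

The query [CX3] means: C with X3: aliphatic carbon with exactly 3 total connections.
Check the 13 heavy atoms by environment: 6× c (aromatic, X3) → no; 1× N (X3) → no; 1× C (X3) → match; 1× O (X1) → no; 1× O (X2) → no; 3× C (X4) → no.
That gives 1 matching atom.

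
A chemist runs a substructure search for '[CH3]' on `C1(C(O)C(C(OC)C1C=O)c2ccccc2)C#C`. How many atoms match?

1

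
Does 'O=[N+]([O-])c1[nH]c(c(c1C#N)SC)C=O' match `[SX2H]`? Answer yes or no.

The pattern [SX2H] describes an aliphatic sulfur with two connections, one being H — a thiol.
The closest candidate here is a methylthio ether (-SCH3), but the sulfur has H0 (bonded to two carbons), not H1. No other fragment satisfies the full query, so there is no match.

No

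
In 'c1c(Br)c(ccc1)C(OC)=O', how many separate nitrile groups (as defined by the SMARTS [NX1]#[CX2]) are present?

0

[NX1]#[CX2] is the SMARTS for a nitrile: a nitrogen triple-bonded to a two-connected carbon.
No fragment in the molecule satisfies every constraint, giving 0 matches.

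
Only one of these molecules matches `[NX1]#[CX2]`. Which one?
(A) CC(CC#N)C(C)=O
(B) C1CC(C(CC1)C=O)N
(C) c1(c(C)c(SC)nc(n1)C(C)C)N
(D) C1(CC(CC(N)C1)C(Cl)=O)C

[NX1]#[CX2] describes a nitrogen triple-bonded to a two-connected carbon (a nitrile).
(A) contains a nitrile (-C#N), which satisfies every atom and bond constraint.
(B) has a primary amino group (-NH2) but the nitrogen is NX3 (three connections), not NX1 triple-bonded.
(C) has a primary amino group (-NH2) but the nitrogen is NX3 (three connections), not NX1 triple-bonded.
(D) has a primary amino group (-NH2) but the nitrogen is NX3 (three connections), not NX1 triple-bonded.
So the answer is (A).

A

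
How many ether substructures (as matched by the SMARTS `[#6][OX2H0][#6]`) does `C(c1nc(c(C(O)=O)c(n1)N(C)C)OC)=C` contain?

[#6][OX2H0][#6] is the SMARTS for an ether: an aliphatic oxygen bridging two carbons with no H on the oxygen.
Exactly one fragment in the molecule meets all constraints, giving 1 match.

1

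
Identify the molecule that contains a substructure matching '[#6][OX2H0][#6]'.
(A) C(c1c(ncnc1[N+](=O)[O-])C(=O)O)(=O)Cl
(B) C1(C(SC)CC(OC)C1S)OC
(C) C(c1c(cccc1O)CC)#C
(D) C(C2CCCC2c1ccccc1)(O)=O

[#6][OX2H0][#6] describes an aliphatic oxygen bridging two carbons with no H on the oxygen (an ether).
(A) has a carboxylic acid group (-C(=O)OH) but the -OH oxygen has H1; the =O is OX1, not OX2.
(B) contains a methoxy ether (-OCH3), which satisfies every atom and bond constraint.
(C) has a hydroxyl group (-OH) but the oxygen has H1, not H0 bridging two carbons.
(D) has a carboxylic acid group (-C(=O)OH) but the -OH oxygen has H1; the =O is OX1, not OX2.
So the answer is (B).

B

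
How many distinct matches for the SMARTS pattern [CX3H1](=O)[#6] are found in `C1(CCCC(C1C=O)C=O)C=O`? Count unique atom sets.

3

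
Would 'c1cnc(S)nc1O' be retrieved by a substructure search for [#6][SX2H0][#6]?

No

The pattern [#6][SX2H0][#6] describes an aliphatic sulfur bridging two carbons with no H on the sulfur — a thioether.
The closest candidate here is a thiol (-SH), but the sulfur has H1, not H0 bridging two carbons. No other fragment satisfies the full query, so there is no match.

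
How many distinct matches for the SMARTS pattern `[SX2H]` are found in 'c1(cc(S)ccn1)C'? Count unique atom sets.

1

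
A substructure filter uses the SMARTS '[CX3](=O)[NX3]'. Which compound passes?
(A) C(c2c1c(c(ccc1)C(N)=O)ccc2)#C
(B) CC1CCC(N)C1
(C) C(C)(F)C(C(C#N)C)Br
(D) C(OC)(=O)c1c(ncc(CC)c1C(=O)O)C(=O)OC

[CX3](=O)[NX3] describes a carbonyl carbon bonded to a trivalent nitrogen (an amide).
(A) contains a primary amide (-C(=O)NH2), which satisfies every atom and bond constraint.
(B) has a primary amino group (-NH2) but the -NH2 is not attached to a carbonyl carbon.
(C) has a nitrile (-C#N) but the nitrile N is NX1 (triple-bonded), not NX3.
(D) has a methyl-ester group (-C(=O)OCH3) but the carbonyl is bonded to O, not to an NX3 nitrogen.
So the answer is (A).

A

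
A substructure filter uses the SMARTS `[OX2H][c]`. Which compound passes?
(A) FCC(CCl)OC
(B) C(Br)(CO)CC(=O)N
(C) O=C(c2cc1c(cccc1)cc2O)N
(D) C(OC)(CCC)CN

[OX2H][c] describes a hydroxyl oxygen attached to an aromatic carbon (a phenol).
(A) has a methoxy ether (-OCH3) but the oxygen has H0, not H1.
(B) has a hydroxyl group (-OH) but the -OH is on an aliphatic carbon, not an aromatic c.
(C) contains a hydroxyl group (-OH), which satisfies every atom and bond constraint.
(D) has a methoxy ether (-OCH3) but the oxygen has H0, not H1.
So the answer is (C).

C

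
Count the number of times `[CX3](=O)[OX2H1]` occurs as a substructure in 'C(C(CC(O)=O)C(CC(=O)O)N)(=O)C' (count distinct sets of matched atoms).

2

[CX3](=O)[OX2H1] is the SMARTS for a carboxylic acid: an sp2 carbon double-bonded to O and single-bonded to an -OH oxygen.
The molecule carries 2 separate instances of a carboxylic acid group (-C(=O)OH) meeting every constraint; each maps to a distinct set of atoms, giving 2 matches.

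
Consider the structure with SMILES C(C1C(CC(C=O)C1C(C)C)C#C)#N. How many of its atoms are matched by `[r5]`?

5

The query [r5] means: r5 matches atoms in a five-membered ring.
Check the 14 heavy atoms by environment: 5× C (in 5-ring) → match; 7× C (acyclic) → no; 1× N (acyclic) → no; 1× O (acyclic) → no.
That gives 5 matching atoms.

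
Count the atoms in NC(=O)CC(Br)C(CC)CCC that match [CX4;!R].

Check the 12 heavy atoms by environment: 8× C (X4, acyclic) → match; 1× C (X3, acyclic) → no; 1× O (X1, acyclic) → no; 1× N (X3, acyclic) → no; 1× Br (X1, acyclic) → no.
That gives 8 matching atoms.

8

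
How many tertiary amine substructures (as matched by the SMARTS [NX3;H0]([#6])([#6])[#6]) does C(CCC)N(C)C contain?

1

[NX3;H0]([#6])([#6])[#6] is the SMARTS for a tertiary amine: a trivalent nitrogen with no H, bonded to three carbons.
Exactly one fragment in the molecule meets all constraints, giving 1 match.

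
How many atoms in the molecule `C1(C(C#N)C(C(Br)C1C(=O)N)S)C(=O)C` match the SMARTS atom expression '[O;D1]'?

2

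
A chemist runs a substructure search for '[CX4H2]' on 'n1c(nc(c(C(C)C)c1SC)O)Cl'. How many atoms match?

0

Check the 13 heavy atoms by environment: 2× n (aromatic, H0, X2) → no; 4× c (aromatic, H0, X3) → no; 1× O (H1, X2) → no; 1× C (H1, X4) → no; 3× C (H3, X4) → no; 1× Cl (H0, X1) → no; 1× S (H0, X2) → no.
No environment satisfies the query, so 0 matching atoms.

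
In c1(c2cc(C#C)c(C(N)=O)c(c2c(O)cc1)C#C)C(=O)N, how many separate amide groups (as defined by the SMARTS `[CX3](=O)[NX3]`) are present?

2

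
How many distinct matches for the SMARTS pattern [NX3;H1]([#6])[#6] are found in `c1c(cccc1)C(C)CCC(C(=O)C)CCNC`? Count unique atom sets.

[NX3;H1]([#6])[#6] is the SMARTS for a secondary amine: a trivalent nitrogen with one H, bonded to two carbons.
Exactly one fragment in the molecule meets all constraints, giving 1 match.

1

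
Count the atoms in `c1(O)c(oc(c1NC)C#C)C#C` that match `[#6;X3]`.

The query [#6;X3] means: any carbon (aromatic or not) with three total connections.
Check the 12 heavy atoms by environment: 1× o (aromatic, X2) → no; 4× c (aromatic, X3) → match; 1× N (X3) → no; 1× C (X4) → no; 4× C (X2) → no; 1× O (X2) → no.
That gives 4 matching atoms.

4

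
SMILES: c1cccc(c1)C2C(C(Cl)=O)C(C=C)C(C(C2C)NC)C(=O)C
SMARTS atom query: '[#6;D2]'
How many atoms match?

The query [#6;D2] means: any carbon bonded to exactly two heavy atoms.
Check the 23 heavy atoms by environment: 8× C (D3) → no; 4× C (D1) → no; 1× c (aromatic, D3) → no; 5× c (aromatic, D2) → match; 2× O (D1) → no; 1× N (D2) → no; 1× Cl (D1) → no; 1× C (D2) → match.
Summing the matching environments: 5 + 1 = 6 matching atoms.

6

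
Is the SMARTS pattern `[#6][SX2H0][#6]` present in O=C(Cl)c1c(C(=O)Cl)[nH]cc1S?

No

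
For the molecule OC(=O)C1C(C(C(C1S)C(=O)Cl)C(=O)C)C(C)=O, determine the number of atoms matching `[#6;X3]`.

The query [#6;X3] means: any carbon (aromatic or not) with three total connections.
Check the 18 heavy atoms by environment: 7× C (X4) → no; 4× C (X3) → match; 4× O (X1) → no; 1× Cl (X1) → no; 1× S (X2) → no; 1× O (X2) → no.
That gives 4 matching atoms.

4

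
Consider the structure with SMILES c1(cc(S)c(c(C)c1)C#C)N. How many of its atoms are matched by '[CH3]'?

The query [CH3] means: aliphatic carbon with exactly three hydrogens.
Check the 11 heavy atoms by environment: 4× c (aromatic, H0) → no; 2× c (aromatic, H1) → no; 1× S (H1) → no; 1× N (H2) → no; 1× C (H3) → match; 1× C (H0) → no; 1× C (H1) → no.
That gives 1 matching atom.

1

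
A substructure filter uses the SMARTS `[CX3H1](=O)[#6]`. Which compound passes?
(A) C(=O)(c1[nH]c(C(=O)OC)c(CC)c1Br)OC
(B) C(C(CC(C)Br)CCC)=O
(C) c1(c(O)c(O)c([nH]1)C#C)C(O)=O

B

[CX3H1](=O)[#6] describes an sp2 carbon with one H, double-bonded to O and single-bonded to carbon (an aldehyde).
(A) has a methyl-ester group (-C(=O)OCH3) but the carbonyl carbon has H0, not H1.
(B) contains an aldehyde (-CHO), which satisfies every atom and bond constraint.
(C) has a carboxylic acid group (-C(=O)OH) but the carbonyl carbon has H0 and is bonded to O, not H1.
So the answer is (B).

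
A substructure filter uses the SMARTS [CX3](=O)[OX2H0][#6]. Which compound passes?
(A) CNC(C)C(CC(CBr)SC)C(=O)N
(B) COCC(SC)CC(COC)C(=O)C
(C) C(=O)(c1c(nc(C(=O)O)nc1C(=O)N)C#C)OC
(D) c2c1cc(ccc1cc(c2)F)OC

[CX3](=O)[OX2H0][#6] describes a carbonyl carbon bonded to an oxygen that is itself bonded to carbon (no H on that O) (an ester).
(A) has a primary amide (-C(=O)NH2) but the carbonyl is bonded to N, not to an O-C linkage.
(B) has a methoxy ether (-OCH3) but the ether oxygen is not adjacent to a C=O carbon.
(C) contains a methyl-ester group (-C(=O)OCH3), which satisfies every atom and bond constraint.
(D) has a methoxy ether (-OCH3) but the ether oxygen is not adjacent to a C=O carbon.
So the answer is (C).

C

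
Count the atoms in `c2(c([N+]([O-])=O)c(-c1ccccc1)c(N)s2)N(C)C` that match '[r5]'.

5

The query [r5] means: r5 matches atoms in a five-membered ring.
Check the 18 heavy atoms by environment: 1× s (aromatic, in 5-ring) → match; 4× c (aromatic, in 5-ring) → match; 6× c (aromatic, in 6-ring) → no; 2× N (acyclic) → no; 2× C (acyclic) → no; 1× N (charge +1, acyclic) → no; 1× O (charge -1, acyclic) → no; 1× O (acyclic) → no.
Summing the matching environments: 1 + 4 = 5 matching atoms.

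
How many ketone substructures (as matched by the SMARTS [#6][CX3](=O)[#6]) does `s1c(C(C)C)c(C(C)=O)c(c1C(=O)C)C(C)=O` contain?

3

[#6][CX3](=O)[#6] is the SMARTS for a ketone: a carbonyl carbon (no H) flanked by two carbons.
The molecule carries 3 separate instances of an acetyl/ketone group (-C(=O)CH3) meeting every constraint; each maps to a distinct set of atoms, giving 3 matches.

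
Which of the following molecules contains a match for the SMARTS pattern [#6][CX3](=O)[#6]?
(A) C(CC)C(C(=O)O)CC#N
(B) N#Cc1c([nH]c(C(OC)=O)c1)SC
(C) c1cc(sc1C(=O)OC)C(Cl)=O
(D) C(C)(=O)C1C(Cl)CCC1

D

[#6][CX3](=O)[#6] describes a carbonyl carbon (no H) flanked by two carbons (a ketone).
(A) has a carboxylic acid group (-C(=O)OH) but one neighbour of the carbonyl carbon is O, not C.
(B) has a methyl-ester group (-C(=O)OCH3) but one neighbour of the carbonyl carbon is O, not C.
(C) has a methyl-ester group (-C(=O)OCH3) but one neighbour of the carbonyl carbon is O, not C.
(D) contains an acetyl/ketone group (-C(=O)CH3), which satisfies every atom and bond constraint.
So the answer is (D).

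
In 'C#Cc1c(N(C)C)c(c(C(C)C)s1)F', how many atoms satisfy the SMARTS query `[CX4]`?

The query [CX4] means: C with X4: aliphatic carbon with exactly 4 total connections (bonds + H).
Check the 14 heavy atoms by environment: 1× s (aromatic, X2) → no; 4× c (aromatic, X3) → no; 1× N (X3) → no; 5× C (X4) → match; 1× F (X1) → no; 2× C (X2) → no.
That gives 5 matching atoms.

5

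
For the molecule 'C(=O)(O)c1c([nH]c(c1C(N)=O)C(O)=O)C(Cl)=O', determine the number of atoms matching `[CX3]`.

4

Check the 17 heavy atoms by environment: 1× n (aromatic, X3) → no; 4× c (aromatic, X3) → no; 4× C (X3) → match; 4× O (X1) → no; 2× O (X2) → no; 1× N (X3) → no; 1× Cl (X1) → no.
That gives 4 matching atoms.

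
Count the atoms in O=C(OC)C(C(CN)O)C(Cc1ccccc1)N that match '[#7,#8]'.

5

The query [#7,#8] means: nitrogen or oxygen (comma = OR).
Check the 18 heavy atoms by environment: 7× C → no; 3× O → match; 6× c (aromatic) → no; 2× N → match.
Summing the matching environments: 3 + 2 = 5 matching atoms.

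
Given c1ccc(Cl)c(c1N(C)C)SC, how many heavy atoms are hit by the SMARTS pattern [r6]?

6

The query [r6] means: r6 matches atoms in a six-membered ring.
Check the 12 heavy atoms by environment: 6× c (aromatic, in 6-ring) → match; 1× N (acyclic) → no; 3× C (acyclic) → no; 1× S (acyclic) → no; 1× Cl (acyclic) → no.
That gives 6 matching atoms.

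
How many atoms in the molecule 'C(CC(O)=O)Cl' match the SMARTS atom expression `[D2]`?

2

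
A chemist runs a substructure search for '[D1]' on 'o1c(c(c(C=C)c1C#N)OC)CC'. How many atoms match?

Check the 13 heavy atoms by environment: 1× o (aromatic, D2) → no; 4× c (aromatic, D3) → no; 3× C (D2) → no; 1× N (D1) → match; 3× C (D1) → match; 1× O (D2) → no.
Summing the matching environments: 1 + 3 = 4 matching atoms.

4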